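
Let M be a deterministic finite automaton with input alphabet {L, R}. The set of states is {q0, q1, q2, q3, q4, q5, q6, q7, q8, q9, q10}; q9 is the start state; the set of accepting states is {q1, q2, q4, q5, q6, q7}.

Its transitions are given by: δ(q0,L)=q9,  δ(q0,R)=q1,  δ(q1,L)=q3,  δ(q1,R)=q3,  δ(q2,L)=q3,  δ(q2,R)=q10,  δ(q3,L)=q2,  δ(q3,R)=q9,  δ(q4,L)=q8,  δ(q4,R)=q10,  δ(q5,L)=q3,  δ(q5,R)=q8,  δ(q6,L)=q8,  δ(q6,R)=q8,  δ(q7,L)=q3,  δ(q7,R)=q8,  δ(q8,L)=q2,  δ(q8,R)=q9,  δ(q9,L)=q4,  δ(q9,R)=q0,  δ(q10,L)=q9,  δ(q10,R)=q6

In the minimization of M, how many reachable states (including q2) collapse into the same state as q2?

2

Reachable states from the start: {q0,q1,q2,q3,q4,q6,q8,q9,q10}. Unreachable: {q5,q7} — drop them.
Initial partition by acceptance: {q1,q2,q4,q6} | {q0,q3,q8,q9,q10}.
Split {q0,q3,q8,q9,q10} by δ(·,L) → {q3,q8,q9} and {q0,q10}.
Refine {q1,q2,q4,q6} on symbol R: members go to different blocks, giving {q1,q6} and {q2,q4}.
Split {q3,q8,q9} by δ(·,R) → {q3,q8} and {q9}.
No further refinement is possible. Final partition (5 blocks): {q1,q6} | {q3,q8} | {q0,q10} | {q2,q4} | {q9}.
State q2 belongs to the block {q2,q4}, which has 2 states.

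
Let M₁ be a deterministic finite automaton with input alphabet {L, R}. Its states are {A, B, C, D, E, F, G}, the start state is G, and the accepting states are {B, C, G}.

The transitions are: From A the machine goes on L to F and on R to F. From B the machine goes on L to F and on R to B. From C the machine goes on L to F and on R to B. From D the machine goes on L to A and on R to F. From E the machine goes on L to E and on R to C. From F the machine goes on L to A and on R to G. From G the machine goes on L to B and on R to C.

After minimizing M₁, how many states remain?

4

First remove the unreachable states {D,E}; 5 states remain.
Start with accepting vs non-accepting: {B,C,G} | {A,F}.
On input L, block {B,C,G} splits into {B,C} and {G}.
Split {A,F} by δ(·,R) → {A} and {F}.
No further refinement is possible. Final partition (4 blocks): {B,C} | {A} | {G} | {F}.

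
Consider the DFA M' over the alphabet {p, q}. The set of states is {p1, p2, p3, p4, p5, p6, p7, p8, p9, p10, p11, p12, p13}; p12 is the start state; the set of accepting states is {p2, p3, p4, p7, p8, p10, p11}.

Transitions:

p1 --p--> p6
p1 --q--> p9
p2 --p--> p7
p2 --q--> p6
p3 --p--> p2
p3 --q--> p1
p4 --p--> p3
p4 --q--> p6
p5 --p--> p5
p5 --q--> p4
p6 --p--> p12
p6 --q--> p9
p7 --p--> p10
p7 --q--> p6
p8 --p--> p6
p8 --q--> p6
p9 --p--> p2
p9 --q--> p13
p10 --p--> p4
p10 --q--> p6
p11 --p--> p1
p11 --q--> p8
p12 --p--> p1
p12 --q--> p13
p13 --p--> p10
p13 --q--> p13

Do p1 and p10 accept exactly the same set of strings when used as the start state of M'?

States {p5,p8,p11} cannot be reached from the start state, so discard them.
P0 = {p2,p3,p4,p7,p10} | {p1,p6,p9,p12,p13}.
Refine {p1,p6,p9,p12,p13} on symbol p: members go to different blocks, giving {p1,p6,p12} and {p9,p13}.
The partition is now stable with 3 blocks: {p2,p3,p4,p7,p10} | {p1,p6,p12} | {p9,p13}.
p1 and p10 end up in different blocks, so they are distinguishable. For instance, the string 'ε' is accepted from only p10.

No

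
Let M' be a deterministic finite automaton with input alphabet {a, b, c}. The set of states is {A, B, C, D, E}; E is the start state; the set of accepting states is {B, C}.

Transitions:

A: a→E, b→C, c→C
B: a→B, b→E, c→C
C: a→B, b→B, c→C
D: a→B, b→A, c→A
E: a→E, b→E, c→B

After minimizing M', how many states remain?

First remove the unreachable states {A,D}; 3 states remain.
P0 = {B,C} | {E}.
On input b, block {B,C} splits into {B} and {C}.
Stable partition: {B} | {E} | {C} — 3 equivalence classes.

3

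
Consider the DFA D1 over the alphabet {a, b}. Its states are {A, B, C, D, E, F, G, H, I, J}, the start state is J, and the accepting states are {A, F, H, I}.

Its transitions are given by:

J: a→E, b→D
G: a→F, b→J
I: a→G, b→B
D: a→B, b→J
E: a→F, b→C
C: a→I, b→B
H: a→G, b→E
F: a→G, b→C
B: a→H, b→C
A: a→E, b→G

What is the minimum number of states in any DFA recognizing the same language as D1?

4

States {A} cannot be reached from the start state, so discard them.
Initial partition by acceptance: {F,H,I} | {B,C,D,E,G,J}.
On input a, block {B,C,D,E,G,J} splits into {B,C,E,G} and {D,J}.
Split {B,C,E,G} by δ(·,b) → {B,C,E} and {G}.
The partition is now stable with 4 blocks: {F,H,I} | {B,C,E} | {D,J} | {G}.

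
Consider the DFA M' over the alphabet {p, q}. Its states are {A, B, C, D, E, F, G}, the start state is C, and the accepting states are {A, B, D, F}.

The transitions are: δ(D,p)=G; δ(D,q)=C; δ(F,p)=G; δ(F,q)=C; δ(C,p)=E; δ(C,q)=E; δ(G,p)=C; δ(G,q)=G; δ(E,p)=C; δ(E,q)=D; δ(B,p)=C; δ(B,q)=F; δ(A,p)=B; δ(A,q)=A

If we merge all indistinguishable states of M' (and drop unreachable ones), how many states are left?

States {A,B,F} cannot be reached from the start state, so discard them.
Start with accepting vs non-accepting: {D} | {C,E,G}.
Split {C,E,G} by δ(·,q) → {C,G} and {E}.
Split {C,G} by δ(·,p) → {C} and {G}.
Stable partition: {D} | {C} | {E} | {G} — 4 equivalence classes.

4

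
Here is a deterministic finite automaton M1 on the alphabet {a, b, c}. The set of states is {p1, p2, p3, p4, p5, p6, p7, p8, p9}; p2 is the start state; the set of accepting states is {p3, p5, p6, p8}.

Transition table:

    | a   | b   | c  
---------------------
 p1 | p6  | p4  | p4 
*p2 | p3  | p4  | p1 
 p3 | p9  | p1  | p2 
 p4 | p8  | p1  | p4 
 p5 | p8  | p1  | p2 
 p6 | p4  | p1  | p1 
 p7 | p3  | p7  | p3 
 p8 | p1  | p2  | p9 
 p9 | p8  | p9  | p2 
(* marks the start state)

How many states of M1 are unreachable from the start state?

2

Starting at p2 and following transitions, the reachable set is {p1, p2, p3, p4, p6, p8, p9}. That leaves p5, p7 unreachable — 2 in total.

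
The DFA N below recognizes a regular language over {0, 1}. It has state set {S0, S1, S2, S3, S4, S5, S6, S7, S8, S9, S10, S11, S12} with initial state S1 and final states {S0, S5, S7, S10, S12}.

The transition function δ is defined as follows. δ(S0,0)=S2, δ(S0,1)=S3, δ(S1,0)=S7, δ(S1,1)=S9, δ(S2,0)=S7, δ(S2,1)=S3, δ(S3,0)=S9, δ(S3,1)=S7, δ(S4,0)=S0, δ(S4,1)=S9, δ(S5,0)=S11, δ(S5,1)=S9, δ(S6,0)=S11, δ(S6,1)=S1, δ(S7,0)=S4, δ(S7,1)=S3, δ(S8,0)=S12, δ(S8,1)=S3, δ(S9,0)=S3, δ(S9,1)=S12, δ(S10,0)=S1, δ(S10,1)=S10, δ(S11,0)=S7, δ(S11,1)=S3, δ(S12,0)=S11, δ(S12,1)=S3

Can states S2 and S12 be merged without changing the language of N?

States {S5,S6,S8,S10} cannot be reached from the start state, so discard them.
Start with accepting vs non-accepting: {S0,S7,S12} | {S1,S2,S3,S4,S9,S11}.
Split {S1,S2,S3,S4,S9,S11} by δ(·,0) → {S1,S2,S4,S11} and {S3,S9}.
Stable partition: {S0,S7,S12} | {S1,S2,S4,S11} | {S3,S9} — 3 equivalence classes.
S2 and S12 end up in different blocks, so they are distinguishable. For instance, the string 'ε' is accepted from only S12.

No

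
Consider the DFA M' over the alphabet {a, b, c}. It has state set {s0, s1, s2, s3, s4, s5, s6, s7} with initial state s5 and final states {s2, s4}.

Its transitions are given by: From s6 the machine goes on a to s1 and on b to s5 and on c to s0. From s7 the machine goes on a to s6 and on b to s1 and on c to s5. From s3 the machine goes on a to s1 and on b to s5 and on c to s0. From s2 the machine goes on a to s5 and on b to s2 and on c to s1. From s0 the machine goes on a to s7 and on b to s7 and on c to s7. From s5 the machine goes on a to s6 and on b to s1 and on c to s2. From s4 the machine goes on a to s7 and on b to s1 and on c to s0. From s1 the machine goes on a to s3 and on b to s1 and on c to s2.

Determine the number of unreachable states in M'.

BFS from s5 reaches {s0, s1, s2, s3, s5, s6, s7}; the 1 state(s) s4 are never visited.

1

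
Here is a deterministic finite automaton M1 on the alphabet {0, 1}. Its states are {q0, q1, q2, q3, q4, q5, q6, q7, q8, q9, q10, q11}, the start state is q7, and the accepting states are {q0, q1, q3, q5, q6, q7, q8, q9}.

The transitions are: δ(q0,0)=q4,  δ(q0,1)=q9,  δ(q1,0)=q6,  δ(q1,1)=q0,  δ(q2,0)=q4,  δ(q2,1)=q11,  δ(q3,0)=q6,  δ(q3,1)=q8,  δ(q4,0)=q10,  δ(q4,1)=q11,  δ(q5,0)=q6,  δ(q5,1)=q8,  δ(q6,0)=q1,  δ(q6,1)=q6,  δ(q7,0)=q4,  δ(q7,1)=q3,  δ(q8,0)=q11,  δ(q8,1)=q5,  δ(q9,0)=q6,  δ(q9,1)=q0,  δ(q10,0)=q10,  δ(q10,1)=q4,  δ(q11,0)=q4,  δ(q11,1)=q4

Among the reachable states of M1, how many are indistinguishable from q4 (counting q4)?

3

Reachable states from the start: {q0,q1,q3,q4,q5,q6,q7,q8,q9,q10,q11}. Unreachable: {q2} — drop them.
Start with accepting vs non-accepting: {q0,q1,q3,q5,q6,q7,q8,q9} | {q4,q10,q11}.
Split {q0,q1,q3,q5,q6,q7,q8,q9} by δ(·,0) → {q1,q3,q5,q6,q9} and {q0,q7,q8}.
On input 1, block {q1,q3,q5,q6,q9} splits into {q1,q3,q5,q9} and {q6}.
The partition is now stable with 4 blocks: {q1,q3,q5,q9} | {q4,q10,q11} | {q0,q7,q8} | {q6}.
The equivalence class containing q4 is {q4,q10,q11}, of size 3.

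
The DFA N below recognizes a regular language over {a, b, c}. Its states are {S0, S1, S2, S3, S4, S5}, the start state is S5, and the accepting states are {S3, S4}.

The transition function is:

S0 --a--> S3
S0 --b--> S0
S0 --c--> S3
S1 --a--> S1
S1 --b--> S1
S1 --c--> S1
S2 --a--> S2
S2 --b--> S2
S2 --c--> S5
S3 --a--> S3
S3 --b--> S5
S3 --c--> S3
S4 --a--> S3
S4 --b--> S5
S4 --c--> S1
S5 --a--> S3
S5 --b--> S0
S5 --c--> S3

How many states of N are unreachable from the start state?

BFS from S5 reaches {S0, S3, S5}; the 3 state(s) S1, S2, S4 are never visited.

3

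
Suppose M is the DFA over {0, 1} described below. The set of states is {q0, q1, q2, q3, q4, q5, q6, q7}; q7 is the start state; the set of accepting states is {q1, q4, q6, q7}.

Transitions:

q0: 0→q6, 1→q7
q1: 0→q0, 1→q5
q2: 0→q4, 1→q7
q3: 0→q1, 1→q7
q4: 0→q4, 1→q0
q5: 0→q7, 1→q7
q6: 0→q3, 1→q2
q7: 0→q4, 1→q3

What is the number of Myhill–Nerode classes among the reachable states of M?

Start with accepting vs non-accepting: {q1,q4,q6,q7} | {q0,q2,q3,q5}.
Refine {q1,q4,q6,q7} on symbol 0: members go to different blocks, giving {q1,q6} and {q4,q7}.
Refine {q0,q2,q3,q5} on symbol 0: members go to different blocks, giving {q0,q3} and {q2,q5}.
No further refinement is possible. Final partition (4 blocks): {q1,q6} | {q0,q3} | {q4,q7} | {q2,q5}.

4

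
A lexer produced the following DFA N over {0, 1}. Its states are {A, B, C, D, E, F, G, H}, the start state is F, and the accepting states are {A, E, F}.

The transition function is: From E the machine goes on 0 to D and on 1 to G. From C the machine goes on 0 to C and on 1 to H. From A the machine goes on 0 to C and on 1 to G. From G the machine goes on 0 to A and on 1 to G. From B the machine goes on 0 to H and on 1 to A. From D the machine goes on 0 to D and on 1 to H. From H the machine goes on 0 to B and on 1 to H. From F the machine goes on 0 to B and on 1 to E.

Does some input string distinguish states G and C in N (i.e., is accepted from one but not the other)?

Initial partition by acceptance: {A,E,F} | {B,C,D,G,H}.
Refine {A,E,F} on symbol 1: members go to different blocks, giving {A,E} and {F}.
Split {B,C,D,G,H} by δ(·,0) → {B,C,D,H} and {G}.
On input 1, block {B,C,D,H} splits into {C,D,H} and {B}.
Split {C,D,H} by δ(·,0) → {C,D} and {H}.
No further refinement is possible. Final partition (6 blocks): {A,E} | {C,D} | {F} | {G} | {B} | {H}.
G and C end up in different blocks, so they are distinguishable. For instance, the string '0' is accepted from only G.

Yes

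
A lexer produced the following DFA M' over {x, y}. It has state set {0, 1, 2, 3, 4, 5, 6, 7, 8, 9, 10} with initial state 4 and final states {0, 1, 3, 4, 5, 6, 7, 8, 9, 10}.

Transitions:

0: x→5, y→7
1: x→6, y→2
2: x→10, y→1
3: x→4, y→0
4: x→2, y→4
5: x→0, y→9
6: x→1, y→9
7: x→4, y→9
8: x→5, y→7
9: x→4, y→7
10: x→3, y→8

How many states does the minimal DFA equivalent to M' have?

8

All states are reachable from the start state.
Initial partition by acceptance: {0,1,3,4,5,6,7,8,9,10} | {2}.
Split {0,1,3,4,5,6,7,8,9,10} by δ(·,x) → {0,1,3,5,6,7,8,9,10} and {4}.
Refine {0,1,3,5,6,7,8,9,10} on symbol x: members go to different blocks, giving {0,1,5,6,8,10} and {3,7,9}.
Split {0,1,5,6,8,10} by δ(·,x) → {0,1,5,6,8} and {10}.
Refine {0,1,5,6,8} on symbol y: members go to different blocks, giving {0,5,6,8} and {1}.
Split {0,5,6,8} by δ(·,x) → {0,5,8} and {6}.
On input y, block {3,7,9} splits into {7,9} and {3}.
No further refinement is possible. Final partition (8 blocks): {0,5,8} | {2} | {4} | {7,9} | {10} | {1} | {6} | {3}.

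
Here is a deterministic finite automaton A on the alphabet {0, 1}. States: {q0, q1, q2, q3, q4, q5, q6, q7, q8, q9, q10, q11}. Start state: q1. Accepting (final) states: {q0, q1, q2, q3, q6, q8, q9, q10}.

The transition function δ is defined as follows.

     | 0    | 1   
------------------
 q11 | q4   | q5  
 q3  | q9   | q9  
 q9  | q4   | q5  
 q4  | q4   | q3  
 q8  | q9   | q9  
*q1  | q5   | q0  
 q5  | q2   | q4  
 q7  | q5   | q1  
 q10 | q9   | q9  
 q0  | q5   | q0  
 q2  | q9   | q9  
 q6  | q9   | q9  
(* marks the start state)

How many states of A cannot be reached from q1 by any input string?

5

BFS from q1 reaches {q0, q1, q2, q3, q4, q5, q9}; the 5 state(s) q6, q7, q8, q10, q11 are never visited.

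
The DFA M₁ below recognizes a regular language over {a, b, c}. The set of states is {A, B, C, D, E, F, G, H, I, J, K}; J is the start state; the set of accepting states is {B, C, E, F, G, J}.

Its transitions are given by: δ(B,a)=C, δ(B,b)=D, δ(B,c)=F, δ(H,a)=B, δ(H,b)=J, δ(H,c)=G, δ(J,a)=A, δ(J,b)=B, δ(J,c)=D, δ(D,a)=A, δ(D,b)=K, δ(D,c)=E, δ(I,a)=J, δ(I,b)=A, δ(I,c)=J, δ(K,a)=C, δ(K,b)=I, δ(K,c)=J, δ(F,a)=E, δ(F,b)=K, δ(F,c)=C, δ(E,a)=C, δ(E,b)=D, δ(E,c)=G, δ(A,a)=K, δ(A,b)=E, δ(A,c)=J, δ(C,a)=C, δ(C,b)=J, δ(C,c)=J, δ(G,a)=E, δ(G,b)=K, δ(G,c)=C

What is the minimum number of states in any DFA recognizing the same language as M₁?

8

First remove the unreachable states {H}; 10 states remain.
P0 = {B,C,E,F,G,J} | {A,D,I,K}.
Refine {B,C,E,F,G,J} on symbol a: members go to different blocks, giving {B,C,E,F,G} and {J}.
Split {B,C,E,F,G} by δ(·,b) → {B,E,F,G} and {C}.
Split {B,E,F,G} by δ(·,a) → {B,E} and {F,G}.
On input a, block {A,D,I,K} splits into {A,D} and {I} and {K}.
On input a, block {A,D} splits into {A} and {D}.
Stable partition: {B,E} | {A} | {J} | {C} | {F,G} | {I} | {K} | {D} — 8 equivalence classes.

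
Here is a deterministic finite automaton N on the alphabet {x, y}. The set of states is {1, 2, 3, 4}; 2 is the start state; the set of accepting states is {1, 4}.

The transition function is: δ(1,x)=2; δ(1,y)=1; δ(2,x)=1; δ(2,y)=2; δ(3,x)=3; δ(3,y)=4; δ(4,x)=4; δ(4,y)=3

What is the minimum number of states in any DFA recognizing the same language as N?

2

Reachable states from the start: {1,2}. Unreachable: {3,4} — drop them.
Initial partition by acceptance: {1} | {2}.
No further refinement is possible. Final partition (2 blocks): {1} | {2}.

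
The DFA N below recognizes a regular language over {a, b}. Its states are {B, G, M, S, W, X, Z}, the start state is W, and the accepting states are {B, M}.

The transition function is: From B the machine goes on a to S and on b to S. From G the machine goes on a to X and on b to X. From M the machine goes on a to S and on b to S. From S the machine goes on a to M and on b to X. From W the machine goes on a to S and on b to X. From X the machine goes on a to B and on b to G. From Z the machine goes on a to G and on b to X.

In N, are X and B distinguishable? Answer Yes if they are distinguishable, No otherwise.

Yes

Reachable states from the start: {B,G,M,S,W,X}. Unreachable: {Z} — drop them.
P0 = {B,M} | {G,S,W,X}.
Refine {G,S,W,X} on symbol a: members go to different blocks, giving {S,X} and {G,W}.
Refine {S,X} on symbol b: members go to different blocks, giving {S} and {X}.
Split {G,W} by δ(·,a) → {G} and {W}.
Stable partition: {B,M} | {S} | {G} | {X} | {W} — 5 equivalence classes.
X and B end up in different blocks, so they are distinguishable. For instance, the string 'ε' is accepted from only B.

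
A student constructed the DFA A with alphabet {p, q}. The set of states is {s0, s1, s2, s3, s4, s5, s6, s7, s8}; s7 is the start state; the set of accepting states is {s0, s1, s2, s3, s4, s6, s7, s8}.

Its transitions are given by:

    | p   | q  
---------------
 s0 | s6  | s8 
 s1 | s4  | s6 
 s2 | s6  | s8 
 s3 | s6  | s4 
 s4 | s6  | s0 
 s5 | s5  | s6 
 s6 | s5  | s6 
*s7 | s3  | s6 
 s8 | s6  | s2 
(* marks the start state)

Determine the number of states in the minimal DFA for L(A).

First remove the unreachable states {s1}; 8 states remain.
Start with accepting vs non-accepting: {s0,s2,s3,s4,s6,s7,s8} | {s5}.
Refine {s0,s2,s3,s4,s6,s7,s8} on symbol p: members go to different blocks, giving {s0,s2,s3,s4,s7,s8} and {s6}.
Split {s0,s2,s3,s4,s7,s8} by δ(·,p) → {s0,s2,s3,s4,s8} and {s7}.
No further refinement is possible. Final partition (4 blocks): {s0,s2,s3,s4,s8} | {s5} | {s6} | {s7}.

4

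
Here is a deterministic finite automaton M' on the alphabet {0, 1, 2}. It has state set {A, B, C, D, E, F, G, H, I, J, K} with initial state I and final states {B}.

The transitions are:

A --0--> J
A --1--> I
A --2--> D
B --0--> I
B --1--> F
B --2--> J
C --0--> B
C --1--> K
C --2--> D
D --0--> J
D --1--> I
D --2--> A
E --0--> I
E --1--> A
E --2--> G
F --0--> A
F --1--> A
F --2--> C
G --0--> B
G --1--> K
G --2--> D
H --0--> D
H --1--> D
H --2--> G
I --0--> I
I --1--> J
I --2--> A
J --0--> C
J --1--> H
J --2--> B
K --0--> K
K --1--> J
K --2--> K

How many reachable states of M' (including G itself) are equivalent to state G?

States {E} cannot be reached from the start state, so discard them.
Initial partition by acceptance: {B} | {A,C,D,F,G,H,I,J,K}.
On input 0, block {A,C,D,F,G,H,I,J,K} splits into {A,D,F,H,I,J,K} and {C,G}.
Split {A,D,F,H,I,J,K} by δ(·,0) → {A,D,F,H,I,K} and {J}.
On input 0, block {A,D,F,H,I,K} splits into {F,H,I,K} and {A,D}.
Split {F,H,I,K} by δ(·,0) → {F,H} and {I,K}.
Split {I,K} by δ(·,2) → {I} and {K}.
No further refinement is possible. Final partition (7 blocks): {B} | {F,H} | {C,G} | {J} | {A,D} | {I} | {K}.
The equivalence class containing G is {C,G}, of size 2.

2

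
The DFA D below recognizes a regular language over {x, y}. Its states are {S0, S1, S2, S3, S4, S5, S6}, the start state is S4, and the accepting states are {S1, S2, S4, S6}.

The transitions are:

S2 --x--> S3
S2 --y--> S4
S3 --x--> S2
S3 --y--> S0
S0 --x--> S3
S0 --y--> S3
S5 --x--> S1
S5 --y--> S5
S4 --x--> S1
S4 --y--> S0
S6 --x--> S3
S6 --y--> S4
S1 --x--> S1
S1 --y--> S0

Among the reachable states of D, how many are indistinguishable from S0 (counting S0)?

1

Reachable states from the start: {S0,S1,S2,S3,S4}. Unreachable: {S5,S6} — drop them.
P0 = {S1,S2,S4} | {S0,S3}.
Refine {S1,S2,S4} on symbol x: members go to different blocks, giving {S1,S4} and {S2}.
Refine {S0,S3} on symbol x: members go to different blocks, giving {S0} and {S3}.
Stable partition: {S1,S4} | {S0} | {S2} | {S3} — 4 equivalence classes.
The equivalence class containing S0 is {S0}, of size 1.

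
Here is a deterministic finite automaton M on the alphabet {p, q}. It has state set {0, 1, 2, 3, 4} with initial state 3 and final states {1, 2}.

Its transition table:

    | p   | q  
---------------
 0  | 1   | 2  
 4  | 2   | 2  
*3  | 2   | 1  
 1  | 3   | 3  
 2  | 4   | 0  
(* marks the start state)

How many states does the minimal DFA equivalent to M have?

2

All states are reachable from the start state.
Start with accepting vs non-accepting: {1,2} | {0,3,4}.
No further refinement is possible. Final partition (2 blocks): {1,2} | {0,3,4}.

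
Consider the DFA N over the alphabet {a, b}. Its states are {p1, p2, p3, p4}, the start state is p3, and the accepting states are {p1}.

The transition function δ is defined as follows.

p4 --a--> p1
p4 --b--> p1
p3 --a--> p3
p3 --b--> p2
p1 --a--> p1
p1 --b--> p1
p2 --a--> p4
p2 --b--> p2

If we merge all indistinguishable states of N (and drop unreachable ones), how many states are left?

Every state is reachable, so we keep all 4.
Start with accepting vs non-accepting: {p1} | {p2,p3,p4}.
Split {p2,p3,p4} by δ(·,a) → {p2,p3} and {p4}.
Split {p2,p3} by δ(·,a) → {p2} and {p3}.
Stable partition: {p1} | {p2} | {p4} | {p3} — 4 equivalence classes.

4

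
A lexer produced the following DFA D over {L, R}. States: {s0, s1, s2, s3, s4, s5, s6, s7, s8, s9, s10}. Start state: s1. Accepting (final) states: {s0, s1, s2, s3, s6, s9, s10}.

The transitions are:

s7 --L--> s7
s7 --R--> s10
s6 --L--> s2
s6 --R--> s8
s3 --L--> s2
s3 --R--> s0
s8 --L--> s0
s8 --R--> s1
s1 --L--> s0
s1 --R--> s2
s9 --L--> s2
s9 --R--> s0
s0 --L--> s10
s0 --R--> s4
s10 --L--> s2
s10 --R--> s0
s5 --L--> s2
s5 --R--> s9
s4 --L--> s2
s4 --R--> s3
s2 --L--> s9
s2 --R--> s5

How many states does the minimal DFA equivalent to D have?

Reachable states from the start: {s0,s1,s2,s3,s4,s5,s9,s10}. Unreachable: {s6,s7,s8} — drop them.
Initial partition by acceptance: {s0,s1,s2,s3,s9,s10} | {s4,s5}.
Split {s0,s1,s2,s3,s9,s10} by δ(·,R) → {s1,s3,s9,s10} and {s0,s2}.
Stable partition: {s1,s3,s9,s10} | {s4,s5} | {s0,s2} — 3 equivalence classes.

3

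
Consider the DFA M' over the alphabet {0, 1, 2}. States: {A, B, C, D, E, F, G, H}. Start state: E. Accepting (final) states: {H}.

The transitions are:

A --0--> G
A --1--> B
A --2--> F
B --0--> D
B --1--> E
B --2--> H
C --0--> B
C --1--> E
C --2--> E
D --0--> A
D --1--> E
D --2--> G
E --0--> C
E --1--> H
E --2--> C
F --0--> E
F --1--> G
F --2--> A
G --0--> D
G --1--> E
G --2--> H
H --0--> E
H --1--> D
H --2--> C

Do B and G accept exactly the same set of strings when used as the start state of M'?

Every state is reachable, so we keep all 8.
Initial partition by acceptance: {H} | {A,B,C,D,E,F,G}.
Split {A,B,C,D,E,F,G} by δ(·,1) → {A,B,C,D,F,G} and {E}.
On input 0, block {A,B,C,D,F,G} splits into {A,B,C,D,G} and {F}.
On input 1, block {A,B,C,D,G} splits into {B,C,D,G} and {A}.
Split {B,C,D,G} by δ(·,0) → {B,C,G} and {D}.
Refine {B,C,G} on symbol 0: members go to different blocks, giving {B,G} and {C}.
The partition is now stable with 7 blocks: {H} | {B,G} | {E} | {F} | {A} | {D} | {C}.
B and G lie in the same block of the stable partition, so they are equivalent — no string distinguishes them.

Yes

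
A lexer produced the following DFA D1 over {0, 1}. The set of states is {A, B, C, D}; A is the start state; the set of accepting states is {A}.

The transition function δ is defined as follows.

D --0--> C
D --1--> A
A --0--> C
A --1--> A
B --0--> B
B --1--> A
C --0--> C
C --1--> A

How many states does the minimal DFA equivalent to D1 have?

2

States {B,D} cannot be reached from the start state, so discard them.
Start with accepting vs non-accepting: {A} | {C}.
Stable partition: {A} | {C} — 2 equivalence classes.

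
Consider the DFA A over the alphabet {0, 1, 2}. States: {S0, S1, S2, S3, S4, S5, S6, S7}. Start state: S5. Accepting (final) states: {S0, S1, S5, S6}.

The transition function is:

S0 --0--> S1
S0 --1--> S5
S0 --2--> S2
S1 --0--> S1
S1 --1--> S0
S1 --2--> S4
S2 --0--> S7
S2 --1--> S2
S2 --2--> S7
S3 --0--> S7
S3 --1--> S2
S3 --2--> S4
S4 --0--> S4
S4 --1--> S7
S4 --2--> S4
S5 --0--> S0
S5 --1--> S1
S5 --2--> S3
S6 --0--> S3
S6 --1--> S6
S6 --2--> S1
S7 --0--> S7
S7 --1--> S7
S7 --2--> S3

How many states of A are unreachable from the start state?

1

BFS from S5 reaches {S0, S1, S2, S3, S4, S5, S7}; the 1 state(s) S6 are never visited.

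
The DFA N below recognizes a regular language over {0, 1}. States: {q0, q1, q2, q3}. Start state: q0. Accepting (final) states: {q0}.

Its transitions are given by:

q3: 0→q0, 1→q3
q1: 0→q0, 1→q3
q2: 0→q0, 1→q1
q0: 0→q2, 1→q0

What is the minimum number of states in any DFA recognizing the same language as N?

2

Start with accepting vs non-accepting: {q0} | {q1,q2,q3}.
The partition is now stable with 2 blocks: {q0} | {q1,q2,q3}.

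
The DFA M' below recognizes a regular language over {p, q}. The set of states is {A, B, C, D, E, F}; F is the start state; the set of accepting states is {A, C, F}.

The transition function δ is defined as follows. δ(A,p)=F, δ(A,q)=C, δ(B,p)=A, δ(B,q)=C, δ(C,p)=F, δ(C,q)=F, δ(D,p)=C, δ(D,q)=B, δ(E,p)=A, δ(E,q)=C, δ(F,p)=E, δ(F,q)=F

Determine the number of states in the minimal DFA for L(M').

First remove the unreachable states {B,D}; 4 states remain.
Initial partition by acceptance: {A,C,F} | {E}.
On input p, block {A,C,F} splits into {A,C} and {F}.
Split {A,C} by δ(·,q) → {A} and {C}.
Stable partition: {A} | {E} | {F} | {C} — 4 equivalence classes.

4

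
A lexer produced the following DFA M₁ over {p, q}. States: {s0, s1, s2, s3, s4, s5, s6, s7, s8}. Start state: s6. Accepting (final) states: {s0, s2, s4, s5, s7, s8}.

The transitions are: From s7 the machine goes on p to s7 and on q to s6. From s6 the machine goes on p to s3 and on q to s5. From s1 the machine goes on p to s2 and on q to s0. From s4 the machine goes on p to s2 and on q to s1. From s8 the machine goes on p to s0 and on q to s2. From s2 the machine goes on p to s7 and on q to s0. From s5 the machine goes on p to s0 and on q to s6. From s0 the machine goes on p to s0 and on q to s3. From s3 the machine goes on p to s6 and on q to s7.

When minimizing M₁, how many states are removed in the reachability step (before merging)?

4

No path from s6 leads to s1, s2, s4, s8; the other 5 states are all reachable.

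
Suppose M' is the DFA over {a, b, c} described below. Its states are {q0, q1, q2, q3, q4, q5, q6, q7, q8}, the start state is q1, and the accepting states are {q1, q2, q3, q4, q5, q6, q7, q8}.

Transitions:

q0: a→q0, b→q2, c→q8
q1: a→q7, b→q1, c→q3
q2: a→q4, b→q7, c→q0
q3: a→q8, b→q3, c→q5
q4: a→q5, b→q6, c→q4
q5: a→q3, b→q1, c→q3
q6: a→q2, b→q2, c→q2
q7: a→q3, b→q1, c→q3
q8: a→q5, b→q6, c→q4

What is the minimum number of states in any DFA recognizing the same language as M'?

7

Initial partition by acceptance: {q1,q2,q3,q4,q5,q6,q7,q8} | {q0}.
On input c, block {q1,q2,q3,q4,q5,q6,q7,q8} splits into {q1,q3,q4,q5,q6,q7,q8} and {q2}.
On input a, block {q1,q3,q4,q5,q6,q7,q8} splits into {q1,q3,q4,q5,q7,q8} and {q6}.
Refine {q1,q3,q4,q5,q7,q8} on symbol b: members go to different blocks, giving {q1,q3,q5,q7} and {q4,q8}.
Split {q1,q3,q5,q7} by δ(·,a) → {q1,q5,q7} and {q3}.
Refine {q1,q5,q7} on symbol a: members go to different blocks, giving {q5,q7} and {q1}.
Stable partition: {q5,q7} | {q0} | {q2} | {q6} | {q4,q8} | {q3} | {q1} — 7 equivalence classes.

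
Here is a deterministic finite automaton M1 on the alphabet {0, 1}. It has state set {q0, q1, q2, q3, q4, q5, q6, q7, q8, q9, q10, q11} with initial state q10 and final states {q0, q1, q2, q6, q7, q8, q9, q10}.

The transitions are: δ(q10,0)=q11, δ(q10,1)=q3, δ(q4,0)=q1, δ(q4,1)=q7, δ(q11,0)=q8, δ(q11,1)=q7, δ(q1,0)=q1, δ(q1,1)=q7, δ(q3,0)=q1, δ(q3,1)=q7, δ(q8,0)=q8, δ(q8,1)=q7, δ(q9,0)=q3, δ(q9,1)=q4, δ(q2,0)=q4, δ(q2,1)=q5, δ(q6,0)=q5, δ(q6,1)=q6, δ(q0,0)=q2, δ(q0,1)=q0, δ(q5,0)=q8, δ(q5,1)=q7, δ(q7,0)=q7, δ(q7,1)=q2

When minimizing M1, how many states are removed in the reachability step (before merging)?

BFS from q10 reaches {q1, q2, q3, q4, q5, q7, q8, q10, q11}; the 3 state(s) q0, q6, q9 are never visited.

3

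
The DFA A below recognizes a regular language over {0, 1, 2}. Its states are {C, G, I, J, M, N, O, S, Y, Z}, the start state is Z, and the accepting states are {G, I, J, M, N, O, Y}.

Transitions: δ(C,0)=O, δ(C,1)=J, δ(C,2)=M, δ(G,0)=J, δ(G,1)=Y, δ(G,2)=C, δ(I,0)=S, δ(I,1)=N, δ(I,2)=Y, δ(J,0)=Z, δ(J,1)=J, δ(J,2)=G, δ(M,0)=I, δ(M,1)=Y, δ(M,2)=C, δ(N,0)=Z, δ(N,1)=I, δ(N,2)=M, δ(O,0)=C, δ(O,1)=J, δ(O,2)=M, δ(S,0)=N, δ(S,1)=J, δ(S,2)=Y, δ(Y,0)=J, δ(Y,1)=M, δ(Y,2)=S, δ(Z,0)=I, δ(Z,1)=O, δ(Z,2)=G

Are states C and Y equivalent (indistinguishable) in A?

Every state is reachable, so we keep all 10.
P0 = {G,I,J,M,N,O,Y} | {C,S,Z}.
On input 0, block {G,I,J,M,N,O,Y} splits into {I,J,N,O} and {G,M,Y}.
Stable partition: {I,J,N,O} | {C,S,Z} | {G,M,Y} — 3 equivalence classes.
C and Y end up in different blocks, so they are distinguishable. For instance, the string 'ε' is accepted from only Y.

No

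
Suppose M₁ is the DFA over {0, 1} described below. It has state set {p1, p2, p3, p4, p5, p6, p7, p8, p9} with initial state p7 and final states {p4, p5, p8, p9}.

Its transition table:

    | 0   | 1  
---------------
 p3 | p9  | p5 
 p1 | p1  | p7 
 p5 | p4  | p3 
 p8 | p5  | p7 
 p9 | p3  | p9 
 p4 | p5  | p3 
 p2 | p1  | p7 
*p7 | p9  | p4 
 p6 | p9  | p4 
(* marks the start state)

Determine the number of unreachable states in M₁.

BFS from p7 reaches {p3, p4, p5, p7, p9}; the 4 state(s) p1, p2, p6, p8 are never visited.

4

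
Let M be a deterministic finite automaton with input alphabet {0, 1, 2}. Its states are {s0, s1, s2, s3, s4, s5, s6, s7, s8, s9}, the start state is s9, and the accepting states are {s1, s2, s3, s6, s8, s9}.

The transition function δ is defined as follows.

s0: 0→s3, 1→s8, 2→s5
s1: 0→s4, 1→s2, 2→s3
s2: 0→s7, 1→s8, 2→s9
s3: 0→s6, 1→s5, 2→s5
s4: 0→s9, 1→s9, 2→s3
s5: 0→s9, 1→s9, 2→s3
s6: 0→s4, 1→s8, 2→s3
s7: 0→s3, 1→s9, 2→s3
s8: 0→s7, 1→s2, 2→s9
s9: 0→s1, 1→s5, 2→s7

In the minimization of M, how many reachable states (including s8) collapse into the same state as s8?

Reachable states from the start: {s1,s2,s3,s4,s5,s6,s7,s8,s9}. Unreachable: {s0} — drop them.
P0 = {s1,s2,s3,s6,s8,s9} | {s4,s5,s7}.
Split {s1,s2,s3,s6,s8,s9} by δ(·,0) → {s1,s2,s6,s8} and {s3,s9}.
Stable partition: {s1,s2,s6,s8} | {s4,s5,s7} | {s3,s9} — 3 equivalence classes.
State s8 belongs to the block {s1,s2,s6,s8}, which has 4 states.

4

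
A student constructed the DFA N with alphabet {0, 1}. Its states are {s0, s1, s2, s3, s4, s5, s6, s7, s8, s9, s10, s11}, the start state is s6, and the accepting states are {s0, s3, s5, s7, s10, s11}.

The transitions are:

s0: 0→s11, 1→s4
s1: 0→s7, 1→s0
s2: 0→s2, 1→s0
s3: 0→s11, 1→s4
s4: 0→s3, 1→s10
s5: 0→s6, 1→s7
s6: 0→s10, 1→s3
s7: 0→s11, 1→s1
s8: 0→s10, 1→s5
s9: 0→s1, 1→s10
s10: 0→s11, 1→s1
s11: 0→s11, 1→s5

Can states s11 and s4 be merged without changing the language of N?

No

Reachable states from the start: {s0,s1,s3,s4,s5,s6,s7,s10,s11}. Unreachable: {s2,s8,s9} — drop them.
Start with accepting vs non-accepting: {s0,s3,s5,s7,s10,s11} | {s1,s4,s6}.
Split {s0,s3,s5,s7,s10,s11} by δ(·,0) → {s0,s3,s7,s10,s11} and {s5}.
Refine {s0,s3,s7,s10,s11} on symbol 1: members go to different blocks, giving {s0,s3,s7,s10} and {s11}.
No further refinement is possible. Final partition (4 blocks): {s0,s3,s7,s10} | {s1,s4,s6} | {s5} | {s11}.
s11 and s4 end up in different blocks, so they are distinguishable. For instance, the string 'ε' is accepted from only s11.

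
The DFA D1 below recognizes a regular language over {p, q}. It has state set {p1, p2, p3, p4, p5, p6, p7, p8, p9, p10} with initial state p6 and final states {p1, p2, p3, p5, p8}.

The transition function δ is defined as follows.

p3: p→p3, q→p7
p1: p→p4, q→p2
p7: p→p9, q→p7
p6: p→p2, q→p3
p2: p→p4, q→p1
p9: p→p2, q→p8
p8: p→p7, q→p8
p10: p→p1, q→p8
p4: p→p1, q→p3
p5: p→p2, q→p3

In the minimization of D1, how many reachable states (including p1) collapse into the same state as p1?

2

Reachable states from the start: {p1,p2,p3,p4,p6,p7,p8,p9}. Unreachable: {p5,p10} — drop them.
Initial partition by acceptance: {p1,p2,p3,p8} | {p4,p6,p7,p9}.
Split {p1,p2,p3,p8} by δ(·,p) → {p1,p2,p8} and {p3}.
On input p, block {p4,p6,p7,p9} splits into {p4,p6,p9} and {p7}.
Split {p1,p2,p8} by δ(·,p) → {p1,p2} and {p8}.
Split {p4,p6,p9} by δ(·,q) → {p4,p6} and {p9}.
The partition is now stable with 6 blocks: {p1,p2} | {p4,p6} | {p3} | {p7} | {p8} | {p9}.
State p1 belongs to the block {p1,p2}, which has 2 states.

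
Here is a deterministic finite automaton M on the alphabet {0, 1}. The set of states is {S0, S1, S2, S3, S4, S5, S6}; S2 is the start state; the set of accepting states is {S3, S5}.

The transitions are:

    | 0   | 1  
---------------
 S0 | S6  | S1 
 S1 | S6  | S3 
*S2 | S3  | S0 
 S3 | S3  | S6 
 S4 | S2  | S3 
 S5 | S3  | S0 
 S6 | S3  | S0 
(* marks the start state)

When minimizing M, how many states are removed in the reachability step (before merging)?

2

No path from S2 leads to S4, S5; the other 5 states are all reachable.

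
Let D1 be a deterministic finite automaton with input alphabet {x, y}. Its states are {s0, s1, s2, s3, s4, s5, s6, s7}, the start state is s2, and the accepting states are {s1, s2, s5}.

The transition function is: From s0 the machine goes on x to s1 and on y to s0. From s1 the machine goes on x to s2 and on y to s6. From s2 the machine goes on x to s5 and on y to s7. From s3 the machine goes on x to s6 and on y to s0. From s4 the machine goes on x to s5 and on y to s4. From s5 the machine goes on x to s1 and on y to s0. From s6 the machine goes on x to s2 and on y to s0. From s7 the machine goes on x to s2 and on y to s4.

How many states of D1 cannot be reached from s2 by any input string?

1

BFS from s2 reaches {s0, s1, s2, s4, s5, s6, s7}; the 1 state(s) s3 are never visited.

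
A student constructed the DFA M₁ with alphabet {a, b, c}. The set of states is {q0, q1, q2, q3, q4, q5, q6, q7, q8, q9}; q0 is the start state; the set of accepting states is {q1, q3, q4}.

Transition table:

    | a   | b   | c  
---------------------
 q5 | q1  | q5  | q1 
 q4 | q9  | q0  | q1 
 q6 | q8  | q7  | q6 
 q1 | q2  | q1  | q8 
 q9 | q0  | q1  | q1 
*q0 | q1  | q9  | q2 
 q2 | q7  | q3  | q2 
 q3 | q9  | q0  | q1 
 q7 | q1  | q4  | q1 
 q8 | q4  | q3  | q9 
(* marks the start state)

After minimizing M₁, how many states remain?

Reachable states from the start: {q0,q1,q2,q3,q4,q7,q8,q9}. Unreachable: {q5,q6} — drop them.
P0 = {q1,q3,q4} | {q0,q2,q7,q8,q9}.
Refine {q1,q3,q4} on symbol b: members go to different blocks, giving {q3,q4} and {q1}.
On input a, block {q0,q2,q7,q8,q9} splits into {q0,q7} and {q2,q9} and {q8}.
On input b, block {q0,q7} splits into {q0} and {q7}.
On input a, block {q2,q9} splits into {q2} and {q9}.
The partition is now stable with 7 blocks: {q3,q4} | {q0} | {q1} | {q2} | {q8} | {q7} | {q9}.

7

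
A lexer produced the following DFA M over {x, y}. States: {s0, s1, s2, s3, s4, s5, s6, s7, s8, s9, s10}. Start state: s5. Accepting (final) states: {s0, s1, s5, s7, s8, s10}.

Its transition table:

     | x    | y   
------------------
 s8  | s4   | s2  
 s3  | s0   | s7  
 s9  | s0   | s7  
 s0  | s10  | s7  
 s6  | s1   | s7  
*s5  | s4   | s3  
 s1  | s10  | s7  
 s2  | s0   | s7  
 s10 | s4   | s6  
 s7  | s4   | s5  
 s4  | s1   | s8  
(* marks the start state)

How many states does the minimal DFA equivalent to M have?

5

First remove the unreachable states {s9}; 10 states remain.
Start with accepting vs non-accepting: {s0,s1,s5,s7,s8,s10} | {s2,s3,s4,s6}.
Refine {s0,s1,s5,s7,s8,s10} on symbol x: members go to different blocks, giving {s5,s7,s8,s10} and {s0,s1}.
Split {s5,s7,s8,s10} by δ(·,y) → {s5,s8,s10} and {s7}.
Split {s2,s3,s4,s6} by δ(·,y) → {s2,s3,s6} and {s4}.
Stable partition: {s5,s8,s10} | {s2,s3,s6} | {s0,s1} | {s7} | {s4} — 5 equivalence classes.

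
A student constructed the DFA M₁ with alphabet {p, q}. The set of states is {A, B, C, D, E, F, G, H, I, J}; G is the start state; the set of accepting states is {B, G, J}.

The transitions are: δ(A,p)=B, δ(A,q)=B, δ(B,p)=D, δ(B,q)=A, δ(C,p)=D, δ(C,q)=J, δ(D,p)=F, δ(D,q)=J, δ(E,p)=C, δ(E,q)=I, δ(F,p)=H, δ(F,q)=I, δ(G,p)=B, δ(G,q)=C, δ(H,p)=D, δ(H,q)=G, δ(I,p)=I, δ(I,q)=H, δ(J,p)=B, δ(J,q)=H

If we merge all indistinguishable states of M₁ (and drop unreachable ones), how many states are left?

7

States {E} cannot be reached from the start state, so discard them.
Initial partition by acceptance: {B,G,J} | {A,C,D,F,H,I}.
Split {B,G,J} by δ(·,p) → {G,J} and {B}.
Split {A,C,D,F,H,I} by δ(·,p) → {C,D,F,H,I} and {A}.
Split {C,D,F,H,I} by δ(·,q) → {C,D,H} and {F,I}.
On input p, block {C,D,H} splits into {C,H} and {D}.
Refine {F,I} on symbol p: members go to different blocks, giving {F} and {I}.
The partition is now stable with 7 blocks: {G,J} | {C,H} | {B} | {A} | {F} | {D} | {I}.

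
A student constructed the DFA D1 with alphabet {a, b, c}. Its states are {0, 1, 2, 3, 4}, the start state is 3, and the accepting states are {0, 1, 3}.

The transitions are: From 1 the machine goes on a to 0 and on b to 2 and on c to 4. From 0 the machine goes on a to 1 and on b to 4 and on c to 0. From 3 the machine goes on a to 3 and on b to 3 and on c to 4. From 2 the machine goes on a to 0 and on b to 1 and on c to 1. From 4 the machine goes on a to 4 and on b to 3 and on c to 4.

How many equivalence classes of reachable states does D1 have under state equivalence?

2

Reachable states from the start: {3,4}. Unreachable: {0,1,2} — drop them.
Initial partition by acceptance: {3} | {4}.
Stable partition: {3} | {4} — 2 equivalence classes.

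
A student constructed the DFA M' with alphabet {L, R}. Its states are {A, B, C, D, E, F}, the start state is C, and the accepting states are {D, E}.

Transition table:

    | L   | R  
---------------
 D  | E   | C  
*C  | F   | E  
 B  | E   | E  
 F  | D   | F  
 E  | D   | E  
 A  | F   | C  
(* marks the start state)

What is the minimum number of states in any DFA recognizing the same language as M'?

States {A,B} cannot be reached from the start state, so discard them.
P0 = {D,E} | {C,F}.
Refine {D,E} on symbol R: members go to different blocks, giving {D} and {E}.
Split {C,F} by δ(·,L) → {C} and {F}.
The partition is now stable with 4 blocks: {D} | {C} | {E} | {F}.

4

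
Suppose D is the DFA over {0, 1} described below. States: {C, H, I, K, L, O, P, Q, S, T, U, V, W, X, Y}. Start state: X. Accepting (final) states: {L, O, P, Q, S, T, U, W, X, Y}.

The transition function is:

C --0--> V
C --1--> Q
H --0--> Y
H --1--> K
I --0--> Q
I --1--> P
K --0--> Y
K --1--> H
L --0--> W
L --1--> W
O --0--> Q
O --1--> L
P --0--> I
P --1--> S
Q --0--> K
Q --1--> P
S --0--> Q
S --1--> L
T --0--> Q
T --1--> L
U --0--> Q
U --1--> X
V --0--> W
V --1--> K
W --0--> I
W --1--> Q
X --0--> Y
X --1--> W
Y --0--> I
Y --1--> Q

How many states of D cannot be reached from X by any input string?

5

BFS from X reaches {H, I, K, L, P, Q, S, W, X, Y}; the 5 state(s) C, O, T, U, V are never visited.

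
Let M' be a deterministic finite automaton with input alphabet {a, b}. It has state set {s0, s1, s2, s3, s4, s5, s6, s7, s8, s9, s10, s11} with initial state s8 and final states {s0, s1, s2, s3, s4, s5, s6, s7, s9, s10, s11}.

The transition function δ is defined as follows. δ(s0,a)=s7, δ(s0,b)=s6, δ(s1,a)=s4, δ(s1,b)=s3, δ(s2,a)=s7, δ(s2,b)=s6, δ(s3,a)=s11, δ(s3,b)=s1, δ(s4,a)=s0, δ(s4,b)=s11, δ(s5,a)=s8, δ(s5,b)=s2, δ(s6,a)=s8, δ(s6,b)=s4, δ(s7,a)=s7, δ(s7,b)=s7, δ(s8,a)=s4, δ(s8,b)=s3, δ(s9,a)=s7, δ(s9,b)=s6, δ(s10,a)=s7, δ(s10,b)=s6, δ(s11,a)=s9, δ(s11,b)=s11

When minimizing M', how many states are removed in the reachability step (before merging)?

3

BFS from s8 reaches {s0, s1, s3, s4, s6, s7, s8, s9, s11}; the 3 state(s) s2, s5, s10 are never visited.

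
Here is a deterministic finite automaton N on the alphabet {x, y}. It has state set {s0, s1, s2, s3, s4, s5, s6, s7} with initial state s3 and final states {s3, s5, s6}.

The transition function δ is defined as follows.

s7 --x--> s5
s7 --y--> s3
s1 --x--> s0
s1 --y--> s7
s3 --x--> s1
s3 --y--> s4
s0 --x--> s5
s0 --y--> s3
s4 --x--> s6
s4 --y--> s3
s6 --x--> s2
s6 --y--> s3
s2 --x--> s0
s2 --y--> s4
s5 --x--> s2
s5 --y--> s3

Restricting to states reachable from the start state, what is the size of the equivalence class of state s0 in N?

P0 = {s3,s5,s6} | {s0,s1,s2,s4,s7}.
Refine {s3,s5,s6} on symbol y: members go to different blocks, giving {s5,s6} and {s3}.
Refine {s0,s1,s2,s4,s7} on symbol x: members go to different blocks, giving {s0,s4,s7} and {s1,s2}.
Stable partition: {s5,s6} | {s0,s4,s7} | {s3} | {s1,s2} — 4 equivalence classes.
State s0 belongs to the block {s0,s4,s7}, which has 3 states.

3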